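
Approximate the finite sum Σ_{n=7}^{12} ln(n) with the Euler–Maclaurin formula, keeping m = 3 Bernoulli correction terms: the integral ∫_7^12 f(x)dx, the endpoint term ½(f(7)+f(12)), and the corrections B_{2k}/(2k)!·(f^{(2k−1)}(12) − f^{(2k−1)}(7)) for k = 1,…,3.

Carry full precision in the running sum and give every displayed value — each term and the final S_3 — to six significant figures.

Integral: ∫_7^12 ln(x) dx = 11.1975.
Boundary: ½(f(7) + f(12)) = ½(1.94591 + 2.48491) = 2.21541.
Integral + boundary = 13.4129.
Order-1 term: 1/12 · (0.0833333 − 0.142857) = -0.00496032.
Partial sum through k=1: 13.4080.
Order-2 term: −1/720 · (0.00115741 − 0.00583090) = 6.49097e-06.
Partial sum through k=2: 13.4080.
Order-3 term: 1/30240 · (9.64506e-05 − 0.00142798) = -4.40319e-08.

S_3 ≈ 13.4080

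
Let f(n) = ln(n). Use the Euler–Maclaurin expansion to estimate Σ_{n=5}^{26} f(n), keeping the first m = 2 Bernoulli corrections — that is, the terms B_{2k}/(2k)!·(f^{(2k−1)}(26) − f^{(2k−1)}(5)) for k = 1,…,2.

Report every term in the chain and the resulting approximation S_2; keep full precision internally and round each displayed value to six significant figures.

The integral term ∫_5^26 ln(x) dx = 55.6633.
½[f(5) + f(26)] = ½[1.60944 + 3.25810] = 2.43377.
Running total after boundary: 58.0971.
Correction k=1: B_{2}/2! · (f^{(1)}(26) − f^{(1)}(5)) = 1/12 · (0.0384615 − 0.200000) = -0.0134615.
Running total after k=1: 58.0836.
Correction k=2: B_{4}/4! · (f^{(3)}(26) − f^{(3)}(5)) = −1/720 · (0.000113792 − 0.0160000) = 2.20642e-05.

S_2 ≈ 58.0836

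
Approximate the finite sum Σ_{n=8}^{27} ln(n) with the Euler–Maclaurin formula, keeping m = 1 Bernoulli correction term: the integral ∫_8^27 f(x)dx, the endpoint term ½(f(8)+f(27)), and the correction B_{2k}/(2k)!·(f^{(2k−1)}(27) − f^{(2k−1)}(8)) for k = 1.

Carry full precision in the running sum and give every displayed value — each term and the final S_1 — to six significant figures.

S_1 ≈ 56.0324

Integral: ∫_8^27 ln(x) dx = 53.3521.
½[f(8) + f(27)] = ½[2.07944 + 3.29584] = 2.68764.
So far: 56.0397.
k=1: B_{2}/(2)! × [f^{(1)}(27) − f^{(1)}(8)] = 1/12 × (0.0370370 − 0.125000) = -0.00733025.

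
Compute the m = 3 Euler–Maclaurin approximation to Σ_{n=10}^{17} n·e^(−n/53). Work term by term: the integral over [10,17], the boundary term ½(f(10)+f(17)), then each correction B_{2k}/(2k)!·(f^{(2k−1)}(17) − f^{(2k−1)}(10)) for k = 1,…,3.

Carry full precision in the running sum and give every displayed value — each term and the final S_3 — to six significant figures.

Integral: ∫_10^17 x·e^(−x/53) dx = 72.8854.
½[f(10) + f(17)] = ½[8.28052 + 12.3352] = 10.3079.
Running total after boundary: 83.1932.
Correction k=1: B_{2}/2! · (f^{(1)}(17) − f^{(1)}(10)) = 1/12 · (0.492861 − 0.671816) = -0.0149129.
Partial sum through k=1: 83.1783.
Correction k=2: B_{4}/4! · (f^{(3)}(17) − f^{(3)}(10)) = −1/720 · (0.000692084 − 0.000828736) = 1.89795e-07.
Partial sum through k=2: 83.1783.
Correction k=3: B_{6}/6! · (f^{(5)}(17) − f^{(5)}(10)) = 1/30240 · (4.30299e-07 − 5.04915e-07) = -2.46747e-12.

S_3 ≈ 83.1783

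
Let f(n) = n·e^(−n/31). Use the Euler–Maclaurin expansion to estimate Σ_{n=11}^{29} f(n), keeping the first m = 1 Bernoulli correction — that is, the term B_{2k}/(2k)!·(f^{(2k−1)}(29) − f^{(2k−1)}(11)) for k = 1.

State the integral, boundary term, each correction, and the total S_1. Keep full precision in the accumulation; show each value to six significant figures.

∫_11^29 x·e^(−x/31) dx evaluates to 183.219.
Endpoint term: (f(11) + f(29))/2 = (7.71415 + 11.3795)/2 = 9.54682.
So far: 192.765.
Order-1 term: 1/12 · (0.0253159 − 0.452443) = -0.0355939.

S_1 ≈ 192.730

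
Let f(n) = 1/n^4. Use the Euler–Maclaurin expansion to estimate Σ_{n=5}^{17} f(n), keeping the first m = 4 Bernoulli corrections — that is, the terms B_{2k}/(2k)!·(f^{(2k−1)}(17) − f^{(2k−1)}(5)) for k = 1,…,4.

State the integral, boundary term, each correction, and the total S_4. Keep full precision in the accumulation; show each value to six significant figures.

∫_5^17 1/x^4 dx evaluates to 0.00259882.
½[f(5) + f(17)] = ½[0.00160000 + 1.19730e-05] = 0.000805987.
Running total after boundary: 0.00340481.
Correction k=1: B_{2}/2! · (f^{(1)}(17) − f^{(1)}(5)) = 1/12 · (-2.81719e-06 − (-0.00128000)) = 0.000106432.
After k=1: 0.00351124.
Correction k=2: B_{4}/4! · (f^{(3)}(17) − f^{(3)}(5)) = −1/720 · (-2.92441e-07 − (-0.00153600)) = -2.13293e-06.
After k=2: 0.00350910.
Correction k=3: B_{6}/6! · (f^{(5)}(17) − f^{(5)}(5)) = 1/30240 · (-5.66668e-08 − (-0.00344064)) = 1.13776e-07.
After k=3: 0.00350922.
Correction k=4: B_{8}/8! · (f^{(7)}(17) − f^{(7)}(5)) = −1/1209600 · (-1.76471e-08 − (-0.0123863)) = -1.02400e-08.

S_4 ≈ 0.00350921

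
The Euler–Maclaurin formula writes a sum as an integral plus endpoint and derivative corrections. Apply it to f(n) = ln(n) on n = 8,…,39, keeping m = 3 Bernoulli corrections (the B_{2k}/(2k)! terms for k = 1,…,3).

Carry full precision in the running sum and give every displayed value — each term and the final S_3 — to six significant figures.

∫_8^39 ln(x) dx evaluates to 95.2434.
½[f(8) + f(39)] = ½[2.07944 + 3.66356] = 2.87150.
Integral + boundary = 98.1149.
Order-1 term: 1/12 · (0.0256410 − 0.125000) = -0.00827991.
After k=1: 98.1066.
Order-2 term: −1/720 · (3.37160e-05 − 0.00390625) = 5.37852e-06.
After k=2: 98.1066.
Order-3 term: 1/30240 · (2.66004e-07 − 0.000732422) = -2.42115e-08.

S_3 ≈ 98.1066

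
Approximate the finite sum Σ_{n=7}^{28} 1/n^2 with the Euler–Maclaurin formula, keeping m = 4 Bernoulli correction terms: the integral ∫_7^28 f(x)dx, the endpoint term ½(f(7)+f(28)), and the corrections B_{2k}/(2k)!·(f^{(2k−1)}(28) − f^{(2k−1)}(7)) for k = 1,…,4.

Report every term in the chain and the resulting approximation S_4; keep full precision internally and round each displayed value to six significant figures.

S_4 ≈ 0.118461

Integral: ∫_7^28 1/x^2 dx = 0.107143.
½[f(7) + f(28)] = ½[0.0204082 + 0.00127551] = 0.0108418.
Running total after boundary: 0.117985.
k=1: B_{2}/(2)! × [f^{(1)}(28) − f^{(1)}(7)] = 1/12 × (-9.11079e-05 − (-0.00583090)) = 0.000478316.
Partial sum through k=1: 0.118463.
k=2: B_{4}/(4)! × [f^{(3)}(28) − f^{(3)}(7)] = −1/720 × (-1.39451e-06 − (-0.00142798)) = -1.98136e-06.
Partial sum through k=2: 0.118461.
k=3: B_{6}/(6)! × [f^{(5)}(28) − f^{(5)}(7)] = 1/30240 × (-5.33613e-08 − (-0.000874271)) = 2.89093e-08.
Partial sum through k=3: 0.118461.
k=4: B_{8}/(8)! × [f^{(7)}(28) − f^{(7)}(7)] = −1/1209600 × (-3.81152e-09 − (-0.000999167)) = -8.26028e-10.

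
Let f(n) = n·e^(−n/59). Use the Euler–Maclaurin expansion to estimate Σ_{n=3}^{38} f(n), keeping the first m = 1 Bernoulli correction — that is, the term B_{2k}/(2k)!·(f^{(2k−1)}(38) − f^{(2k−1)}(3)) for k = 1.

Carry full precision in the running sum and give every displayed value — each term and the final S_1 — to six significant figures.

Integral: ∫_3^38 x·e^(−x/59) dx = 471.206.
Endpoint term: (f(3) + f(38))/2 = (2.85127 + 19.9558)/2 = 11.4035.
Running total after boundary: 482.609.
k=1: B_{2}/(2)! × [f^{(1)}(38) − f^{(1)}(3)] = 1/12 × (0.186918 − 0.902097) = -0.0595982.

S_1 ≈ 482.549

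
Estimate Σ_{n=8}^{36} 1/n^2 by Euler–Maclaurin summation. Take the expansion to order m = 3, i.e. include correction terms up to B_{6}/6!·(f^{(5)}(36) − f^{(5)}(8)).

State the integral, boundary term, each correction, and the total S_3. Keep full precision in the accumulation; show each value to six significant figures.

S_3 ≈ 0.105741

Integral: ∫_8^36 1/x^2 dx = 0.0972222.
Boundary: ½(f(8) + f(36)) = ½(0.0156250 + 0.000771605) = 0.00819830.
Integral + boundary = 0.105421.
Order-1 term: 1/12 · (-4.28669e-05 − (-0.00390625)) = 0.000321949.
Partial sum through k=1: 0.105742.
Order-2 term: −1/720 · (-3.96916e-07 − (-0.000732422)) = -1.01670e-06.
Partial sum through k=2: 0.105741.
Order-3 term: 1/30240 · (-9.18787e-09 − (-0.000343323)) = 1.13530e-08.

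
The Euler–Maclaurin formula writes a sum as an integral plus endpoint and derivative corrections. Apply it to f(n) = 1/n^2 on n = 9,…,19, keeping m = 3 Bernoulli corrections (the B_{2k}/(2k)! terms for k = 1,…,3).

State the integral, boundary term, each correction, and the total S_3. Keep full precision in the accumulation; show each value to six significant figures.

S_3 ≈ 0.0662412

The integral term ∫_9^19 1/x^2 dx = 0.0584795.
Endpoint term: (f(9) + f(19))/2 = (0.0123457 + 0.00277008)/2 = 0.00755788.
Integral + boundary = 0.0660374.
k=1: B_{2}/(2)! × [f^{(1)}(19) − f^{(1)}(9)] = 1/12 × (-0.000291588 − (-0.00274348)) = 0.000204325.
Partial sum through k=1: 0.0662417.
k=2: B_{4}/(4)! × [f^{(3)}(19) − f^{(3)}(9)] = −1/720 × (-9.69267e-06 − (-0.000406442)) = -5.51041e-07.
Partial sum through k=2: 0.0662412.
k=3: B_{6}/(6)! × [f^{(5)}(19) − f^{(5)}(9)] = 1/30240 × (-8.05485e-07 − (-0.000150534)) = 4.95134e-09.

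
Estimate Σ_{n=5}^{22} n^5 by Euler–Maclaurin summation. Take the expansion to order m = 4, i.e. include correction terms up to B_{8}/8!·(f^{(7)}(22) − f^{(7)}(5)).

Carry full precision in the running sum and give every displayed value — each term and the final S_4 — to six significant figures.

S_4 ≈ 2.15697e+07

∫_5^22 x^5 dx evaluates to 1.88940e+07.
Endpoint term: (f(5) + f(22))/2 = (3125.00 + 5.15363e+06)/2 = 2.57838e+06.
Integral + boundary = 2.14724e+07.
k=1: B_{2}/(2)! × [f^{(1)}(22) − f^{(1)}(5)] = 1/12 × (1.17128e+06 − 3125.00) = 97346.2.
Partial sum through k=1: 2.15698e+07.
k=2: B_{4}/(4)! × [f^{(3)}(22) − f^{(3)}(5)] = −1/720 × (29040.0 − 1500.00) = -38.2500.
Partial sum through k=2: 2.15697e+07.
k=3: B_{6}/(6)! × [f^{(5)}(22) − f^{(5)}(5)] = 1/30240 × (120.000 − 120.000) = 0.00000.
Partial sum through k=3: 2.15697e+07.
k=4: B_{8}/(8)! × [f^{(7)}(22) − f^{(7)}(5)] = −1/1209600 × (0.00000 − 0.00000) = 0.00000.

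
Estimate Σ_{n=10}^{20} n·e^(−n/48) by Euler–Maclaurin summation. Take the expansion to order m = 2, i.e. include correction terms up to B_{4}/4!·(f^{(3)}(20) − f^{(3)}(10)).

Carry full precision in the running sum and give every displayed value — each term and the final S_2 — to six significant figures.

Integral: ∫_10^20 x·e^(−x/48) dx = 108.669.
Endpoint term: (f(10) + f(20))/2 = (8.11936 + 13.1848)/2 = 10.6521.
So far: 119.321.
Correction k=1: B_{2}/2! · (f^{(1)}(20) − f^{(1)}(10)) = 1/12 · (0.384557 − 0.642783) = -0.0215188.
Partial sum through k=1: 119.300.
Correction k=2: B_{4}/4! · (f^{(3)}(20) − f^{(3)}(10)) = −1/720 · (0.000739166 − 0.000983792) = 3.39758e-07.

S_2 ≈ 119.300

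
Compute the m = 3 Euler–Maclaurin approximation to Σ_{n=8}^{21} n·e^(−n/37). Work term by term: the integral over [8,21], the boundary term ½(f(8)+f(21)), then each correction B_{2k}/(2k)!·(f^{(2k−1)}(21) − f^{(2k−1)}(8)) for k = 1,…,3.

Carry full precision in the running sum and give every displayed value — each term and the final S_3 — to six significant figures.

The integral term ∫_8^21 x·e^(−x/37) dx = 124.686.
Endpoint term: (f(8) + f(21))/2 = (6.44449 + 11.9050)/2 = 9.17472.
Integral + boundary = 133.861.
Correction k=1: B_{2}/2! · (f^{(1)}(21) − f^{(1)}(8)) = 1/12 · (0.245147 − 0.631386) = -0.0321866.
Running total after k=1: 133.829.
Correction k=2: B_{4}/4! · (f^{(3)}(21) − f^{(3)}(8)) = −1/720 · (0.00100727 − 0.00163806) = 8.76101e-07.
Running total after k=2: 133.829.
Correction k=3: B_{6}/6! · (f^{(5)}(21) − f^{(5)}(8)) = 1/30240 · (1.34074e-06 − 2.05619e-06) = -2.36591e-11.

S_3 ≈ 133.829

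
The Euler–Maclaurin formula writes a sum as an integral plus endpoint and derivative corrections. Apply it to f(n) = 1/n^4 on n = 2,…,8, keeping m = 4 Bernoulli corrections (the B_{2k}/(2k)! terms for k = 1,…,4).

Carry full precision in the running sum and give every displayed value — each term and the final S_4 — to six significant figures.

S_4 ≈ 0.0816821

The integral term ∫_2^8 1/x^4 dx = 0.0410156.
Endpoint term: (f(2) + f(8))/2 = (0.0625000 + 0.000244141)/2 = 0.0313721.
So far: 0.0723877.
Order-1 term: 1/12 · (-0.000122070 − (-0.125000)) = 0.0104065.
After k=1: 0.0827942.
Order-2 term: −1/720 · (-5.72205e-05 − (-0.937500)) = -0.00130200.
After k=2: 0.0814922.
Order-3 term: 1/30240 · (-5.00679e-05 − (-13.1250)) = 0.000434026.
After k=3: 0.0819262.
Order-4 term: −1/1209600 · (-7.04080e-05 − (-295.312)) = -0.000244141.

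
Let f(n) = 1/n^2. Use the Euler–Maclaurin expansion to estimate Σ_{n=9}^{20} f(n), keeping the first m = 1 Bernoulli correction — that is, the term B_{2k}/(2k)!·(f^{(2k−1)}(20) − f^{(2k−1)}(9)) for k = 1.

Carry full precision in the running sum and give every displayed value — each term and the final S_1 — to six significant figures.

Integral: ∫_9^20 1/x^2 dx = 0.0611111.
Boundary: ½(f(9) + f(20)) = ½(0.0123457 + 0.00250000) = 0.00742284.
So far: 0.0685340.
Order-1 term: 1/12 · (-0.000250000 − (-0.00274348)) = 0.000207790.

S_1 ≈ 0.0687417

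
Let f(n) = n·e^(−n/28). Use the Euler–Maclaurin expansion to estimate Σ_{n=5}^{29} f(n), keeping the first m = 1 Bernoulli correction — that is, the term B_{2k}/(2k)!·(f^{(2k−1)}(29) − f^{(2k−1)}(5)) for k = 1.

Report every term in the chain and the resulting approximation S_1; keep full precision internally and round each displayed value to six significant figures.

S_1 ≈ 213.536

∫_5^29 x·e^(−x/28) dx evaluates to 206.357.
Boundary: ½(f(5) + f(29)) = ½(4.18232 + 10.2942) = 7.23827.
Running total after boundary: 213.595.
Correction k=1: B_{2}/2! · (f^{(1)}(29) − f^{(1)}(5)) = 1/12 · (-0.0126776 − 0.687096) = -0.0583144.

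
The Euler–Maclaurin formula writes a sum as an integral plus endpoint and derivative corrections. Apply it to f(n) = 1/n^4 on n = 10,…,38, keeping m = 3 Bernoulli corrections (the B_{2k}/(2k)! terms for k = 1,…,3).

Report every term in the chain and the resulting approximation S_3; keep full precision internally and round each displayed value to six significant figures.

The integral term ∫_10^38 1/x^4 dx = 0.000327259.
Endpoint term: (f(10) + f(38))/2 = (0.000100000 + 4.79585e-07)/2 = 5.02398e-05.
Running total after boundary: 0.000377498.
Order-1 term: 1/12 · (-5.04826e-08 − (-4.00000e-05)) = 3.32913e-06.
Running total after k=1: 0.000380828.
Order-2 term: −1/720 · (-1.04881e-09 − (-1.20000e-05)) = -1.66652e-08.
Running total after k=2: 0.000380811.
Order-3 term: 1/30240 · (-4.06740e-11 − (-6.72000e-06)) = 2.22221e-10.

S_3 ≈ 0.000380811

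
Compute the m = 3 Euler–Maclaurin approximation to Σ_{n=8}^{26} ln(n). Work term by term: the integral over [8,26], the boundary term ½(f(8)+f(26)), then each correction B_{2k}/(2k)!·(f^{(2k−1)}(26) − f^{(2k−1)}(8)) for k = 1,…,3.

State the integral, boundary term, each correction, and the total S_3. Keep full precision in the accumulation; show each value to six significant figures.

S_3 ≈ 52.7365

The integral term ∫_8^26 ln(x) dx = 50.0750.
Endpoint term: (f(8) + f(26))/2 = (2.07944 + 3.25810)/2 = 2.66877.
So far: 52.7437.
k=1: B_{2}/(2)! × [f^{(1)}(26) − f^{(1)}(8)] = 1/12 × (0.0384615 − 0.125000) = -0.00721154.
Partial sum through k=1: 52.7365.
k=2: B_{4}/(4)! × [f^{(3)}(26) − f^{(3)}(8)] = −1/720 × (0.000113792 − 0.00390625) = 5.26730e-06.
Partial sum through k=2: 52.7365.
k=3: B_{6}/(6)! × [f^{(5)}(26) − f^{(5)}(8)] = 1/30240 × (2.01997e-06 − 0.000732422) = -2.41535e-08.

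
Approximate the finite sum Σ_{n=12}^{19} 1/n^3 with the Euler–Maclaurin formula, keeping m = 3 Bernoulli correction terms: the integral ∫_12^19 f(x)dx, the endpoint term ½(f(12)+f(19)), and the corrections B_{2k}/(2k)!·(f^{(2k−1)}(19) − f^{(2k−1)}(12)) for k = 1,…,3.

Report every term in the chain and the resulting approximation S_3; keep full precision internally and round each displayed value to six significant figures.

The integral term ∫_12^19 1/x^3 dx = 0.00208718.
½[f(12) + f(19)] = ½[0.000578704 + 0.000145794] = 0.000362249.
Running total after boundary: 0.00244943.
k=1: B_{2}/(2)! × [f^{(1)}(19) − f^{(1)}(12)] = 1/12 × (-2.30201e-05 − (-0.000144676)) = 1.01380e-05.
Partial sum through k=1: 0.00245957.
k=2: B_{4}/(4)! × [f^{(3)}(19) − f^{(3)}(12)] = −1/720 × (-1.27535e-06 − (-2.00939e-05)) = -2.61368e-08.
Partial sum through k=2: 0.00245954.
k=3: B_{6}/(6)! × [f^{(5)}(19) − f^{(5)}(12)] = 1/30240 × (-1.48379e-07 − (-5.86071e-06)) = 1.88900e-10.

S_3 ≈ 0.00245954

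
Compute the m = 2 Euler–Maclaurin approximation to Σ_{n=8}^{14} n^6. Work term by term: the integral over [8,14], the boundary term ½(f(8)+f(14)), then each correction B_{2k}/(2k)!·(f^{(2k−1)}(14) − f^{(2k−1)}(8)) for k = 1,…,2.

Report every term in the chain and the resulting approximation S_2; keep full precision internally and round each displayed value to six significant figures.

S_2 ≈ 1.89075e+07

∫_8^14 x^6 dx evaluates to 1.47595e+07.
Boundary: ½(f(8) + f(14)) = ½(262144 + 7.52954e+06) = 3.89584e+06.
Integral + boundary = 1.86553e+07.
Correction k=1: B_{2}/2! · (f^{(1)}(14) − f^{(1)}(8)) = 1/12 · (3.22694e+06 − 196608) = 252528.
Running total after k=1: 1.89078e+07.
Correction k=2: B_{4}/4! · (f^{(3)}(14) − f^{(3)}(8)) = −1/720 · (329280 − 61440.0) = -372.000.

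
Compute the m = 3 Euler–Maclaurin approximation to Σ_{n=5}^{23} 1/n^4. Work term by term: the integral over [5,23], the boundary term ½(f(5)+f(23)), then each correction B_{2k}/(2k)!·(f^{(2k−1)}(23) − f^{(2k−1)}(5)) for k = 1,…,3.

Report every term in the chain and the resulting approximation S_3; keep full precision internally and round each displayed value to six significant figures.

S_3 ≈ 0.00354565

∫_5^23 1/x^4 dx evaluates to 0.00263927.
Boundary: ½(f(5) + f(23)) = ½(0.00160000 + 3.57346e-06) = 0.000801787.
So far: 0.00344106.
Order-1 term: 1/12 · (-6.21471e-07 − (-0.00128000)) = 0.000106615.
Running total after k=1: 0.00354767.
Order-2 term: −1/720 · (-3.52441e-08 − (-0.00153600)) = -2.13328e-06.
Running total after k=2: 0.00354554.
Order-3 term: 1/30240 · (-3.73094e-09 − (-0.00344064)) = 1.13778e-07.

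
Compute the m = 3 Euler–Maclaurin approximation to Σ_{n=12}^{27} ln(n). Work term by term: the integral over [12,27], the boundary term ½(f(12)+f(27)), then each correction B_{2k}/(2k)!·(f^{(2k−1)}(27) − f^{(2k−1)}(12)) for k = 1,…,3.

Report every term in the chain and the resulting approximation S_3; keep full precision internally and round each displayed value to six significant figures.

The integral term ∫_12^27 ln(x) dx = 44.1687.
Boundary: ½(f(12) + f(27)) = ½(2.48491 + 3.29584) = 2.89037.
Integral + boundary = 47.0591.
k=1: B_{2}/(2)! × [f^{(1)}(27) − f^{(1)}(12)] = 1/12 × (0.0370370 − 0.0833333) = -0.00385802.
Running total after k=1: 47.0552.
k=2: B_{4}/(4)! × [f^{(3)}(27) − f^{(3)}(12)] = −1/720 × (0.000101611 − 0.00115741) = 1.46638e-06.
Running total after k=2: 47.0552.
k=3: B_{6}/(6)! × [f^{(5)}(27) − f^{(5)}(12)] = 1/30240 × (1.67260e-06 − 9.64506e-05) = -3.13419e-09.

S_3 ≈ 47.0552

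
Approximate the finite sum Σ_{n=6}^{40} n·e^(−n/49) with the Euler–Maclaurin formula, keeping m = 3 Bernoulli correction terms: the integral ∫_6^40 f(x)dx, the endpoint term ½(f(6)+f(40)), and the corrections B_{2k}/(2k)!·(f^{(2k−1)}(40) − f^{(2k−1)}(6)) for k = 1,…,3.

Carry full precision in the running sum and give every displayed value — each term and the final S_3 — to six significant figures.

S_3 ≈ 468.050

∫_6^40 x·e^(−x/49) dx evaluates to 456.613.
Endpoint term: (f(6) + f(40))/2 = (5.30851 + 17.6821)/2 = 11.4953.
So far: 468.108.
k=1: B_{2}/(2)! × [f^{(1)}(40) − f^{(1)}(6)] = 1/12 × (0.0811933 − 0.776414) = -0.0579351.
Partial sum through k=1: 468.050.
k=2: B_{4}/(4)! × [f^{(3)}(40) − f^{(3)}(6)] = −1/720 × (0.000402040 − 0.00106036) = 9.14328e-07.
Partial sum through k=2: 468.050.
k=3: B_{6}/(6)! × [f^{(5)}(40) − f^{(5)}(6)] = 1/30240 × (3.20810e-07 − 7.48581e-07) = -1.41459e-11.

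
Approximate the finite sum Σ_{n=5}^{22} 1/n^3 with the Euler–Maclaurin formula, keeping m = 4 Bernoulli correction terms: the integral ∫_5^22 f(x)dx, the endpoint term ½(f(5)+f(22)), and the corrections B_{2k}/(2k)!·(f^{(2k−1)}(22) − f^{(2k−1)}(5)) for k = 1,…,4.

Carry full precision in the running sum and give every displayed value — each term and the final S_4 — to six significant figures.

The integral term ∫_5^22 1/x^3 dx = 0.0189669.
½[f(5) + f(22)] = ½[0.00800000 + 9.39144e-05] = 0.00404696.
Integral + boundary = 0.0230139.
Order-1 term: 1/12 · (-1.28065e-05 − (-0.00480000)) = 0.000398933.
Running total after k=1: 0.0234128.
Order-2 term: −1/720 · (-5.29194e-07 − (-0.00384000)) = -5.33260e-06.
Running total after k=2: 0.0234075.
Order-3 term: 1/30240 · (-4.59218e-08 − (-0.00645120)) = 2.13332e-07.
Running total after k=3: 0.0234077.
Order-4 term: −1/1209600 · (-6.83135e-09 − (-0.0185795)) = -1.53600e-08.

S_4 ≈ 0.0234077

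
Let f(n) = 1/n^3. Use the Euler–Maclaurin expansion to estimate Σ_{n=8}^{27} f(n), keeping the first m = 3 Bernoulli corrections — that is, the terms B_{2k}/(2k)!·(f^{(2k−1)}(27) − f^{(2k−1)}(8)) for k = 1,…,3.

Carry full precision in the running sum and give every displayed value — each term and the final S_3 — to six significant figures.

Integral: ∫_8^27 1/x^3 dx = 0.00712663.
½[f(8) + f(27)] = ½[0.00195312 + 5.08053e-05] = 0.00100197.
Running total after boundary: 0.00812859.
Correction k=1: B_{2}/2! · (f^{(1)}(27) − f^{(1)}(8)) = 1/12 · (-5.64503e-06 − (-0.000732422)) = 6.05647e-05.
Partial sum through k=1: 0.00818916.
Correction k=2: B_{4}/4! · (f^{(3)}(27) − f^{(3)}(8)) = −1/720 · (-1.54870e-07 − (-0.000228882)) = -3.17676e-07.
Partial sum through k=2: 0.00818884.
Correction k=3: B_{6}/6! · (f^{(5)}(27) − f^{(5)}(8)) = 1/30240 · (-8.92258e-09 − (-0.000150204)) = 4.96676e-09.

S_3 ≈ 0.00818885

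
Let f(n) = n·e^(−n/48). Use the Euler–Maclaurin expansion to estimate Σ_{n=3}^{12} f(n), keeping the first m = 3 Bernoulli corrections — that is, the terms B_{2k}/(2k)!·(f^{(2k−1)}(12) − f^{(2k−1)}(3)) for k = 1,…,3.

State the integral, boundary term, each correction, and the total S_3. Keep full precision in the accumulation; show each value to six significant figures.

S_3 ≈ 62.7941

The integral term ∫_3^12 x·e^(−x/48) dx = 56.7369.
Boundary: ½(f(3) + f(12)) = ½(2.81824 + 9.34561) = 6.08192.
So far: 62.8188.
k=1: B_{2}/(2)! × [f^{(1)}(12) − f^{(1)}(3)] = 1/12 × (0.584101 − 0.880700) = -0.0247166.
After k=1: 62.7941.
k=2: B_{4}/(4)! × [f^{(3)}(12) − f^{(3)}(3)] = −1/720 × (0.000929558 − 0.00119771) = 3.72434e-07.
After k=2: 62.7941.
k=3: B_{6}/(6)! × [f^{(5)}(12) − f^{(5)}(3)] = 1/30240 × (6.96875e-07 − 8.73773e-07) = -5.84980e-12.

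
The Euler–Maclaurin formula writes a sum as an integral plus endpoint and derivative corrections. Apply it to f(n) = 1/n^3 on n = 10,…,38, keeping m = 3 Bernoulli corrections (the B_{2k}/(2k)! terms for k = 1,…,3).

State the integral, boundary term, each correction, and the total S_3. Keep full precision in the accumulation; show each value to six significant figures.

S_3 ≈ 0.00518765

The integral term ∫_10^38 1/x^3 dx = 0.00465374.
½[f(10) + f(38)] = ½[0.00100000 + 1.82242e-05] = 0.000509112.
Running total after boundary: 0.00516285.
k=1: B_{2}/(2)! × [f^{(1)}(38) − f^{(1)}(10)] = 1/12 × (-1.43876e-06 − (-0.000300000)) = 2.48801e-05.
Running total after k=1: 0.00518773.
k=2: B_{4}/(4)! × [f^{(3)}(38) − f^{(3)}(10)] = −1/720 × (-1.99274e-08 − (-6.00000e-05)) = -8.33057e-08.
Running total after k=2: 0.00518765.
k=3: B_{6}/(6)! × [f^{(5)}(38) − f^{(5)}(10)] = 1/30240 × (-5.79605e-10 − (-2.52000e-05)) = 8.33314e-10.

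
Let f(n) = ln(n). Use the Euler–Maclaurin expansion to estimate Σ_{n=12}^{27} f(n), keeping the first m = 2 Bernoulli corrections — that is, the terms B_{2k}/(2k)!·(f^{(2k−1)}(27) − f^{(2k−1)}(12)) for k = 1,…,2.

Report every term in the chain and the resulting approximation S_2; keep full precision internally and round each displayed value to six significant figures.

S_2 ≈ 47.0552

Integral: ∫_12^27 ln(x) dx = 44.1687.
Boundary: ½(f(12) + f(27)) = ½(2.48491 + 3.29584) = 2.89037.
So far: 47.0591.
k=1: B_{2}/(2)! × [f^{(1)}(27) − f^{(1)}(12)] = 1/12 × (0.0370370 − 0.0833333) = -0.00385802.
Running total after k=1: 47.0552.
k=2: B_{4}/(4)! × [f^{(3)}(27) − f^{(3)}(12)] = −1/720 × (0.000101611 − 0.00115741) = 1.46638e-06.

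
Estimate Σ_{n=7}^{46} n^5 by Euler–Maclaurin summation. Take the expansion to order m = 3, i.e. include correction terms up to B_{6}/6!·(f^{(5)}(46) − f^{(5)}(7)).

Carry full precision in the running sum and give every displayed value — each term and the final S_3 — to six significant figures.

S_3 ≈ 1.68388e+09

∫_7^46 x^5 dx evaluates to 1.57903e+09.
Boundary: ½(f(7) + f(46)) = ½(16807.0 + 2.05963e+08) = 1.02990e+08.
Integral + boundary = 1.68202e+09.
k=1: B_{2}/(2)! × [f^{(1)}(46) − f^{(1)}(7)] = 1/12 × (2.23873e+07 − 12005.0) = 1.86461e+06.
Running total after k=1: 1.68388e+09.
k=2: B_{4}/(4)! × [f^{(3)}(46) − f^{(3)}(7)] = −1/720 × (126960 − 2940.00) = -172.250.
Running total after k=2: 1.68388e+09.
k=3: B_{6}/(6)! × [f^{(5)}(46) − f^{(5)}(7)] = 1/30240 × (120.000 − 120.000) = 0.00000.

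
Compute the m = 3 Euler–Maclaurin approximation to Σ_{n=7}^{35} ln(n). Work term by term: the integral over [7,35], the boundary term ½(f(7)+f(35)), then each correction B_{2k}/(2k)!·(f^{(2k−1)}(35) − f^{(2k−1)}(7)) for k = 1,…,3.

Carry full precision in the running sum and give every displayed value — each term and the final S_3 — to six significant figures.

∫_7^35 ln(x) dx evaluates to 82.8158.
Boundary: ½(f(7) + f(35)) = ½(1.94591 + 3.55535) = 2.75063.
Integral + boundary = 85.5664.
Order-1 term: 1/12 · (0.0285714 − 0.142857) = -0.00952381.
Running total after k=1: 85.5569.
Order-2 term: −1/720 · (4.66472e-05 − 0.00583090) = 8.03369e-06.
Running total after k=2: 85.5569.
Order-3 term: 1/30240 · (4.56952e-07 − 0.00142798) = -4.72063e-08.

S_3 ≈ 85.5569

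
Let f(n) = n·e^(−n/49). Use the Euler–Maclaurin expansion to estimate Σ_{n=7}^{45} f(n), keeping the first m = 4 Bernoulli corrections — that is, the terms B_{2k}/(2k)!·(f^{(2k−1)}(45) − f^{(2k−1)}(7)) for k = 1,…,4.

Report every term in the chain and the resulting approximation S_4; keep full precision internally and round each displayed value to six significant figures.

Integral: ∫_7^45 x·e^(−x/49) dx = 540.135.
½[f(7) + f(45)] = ½[6.06815 + 17.9627] = 12.0154.
Integral + boundary = 552.150.
k=1: B_{2}/(2)! × [f^{(1)}(45) − f^{(1)}(7)] = 1/12 × (0.0325853 − 0.743038) = -0.0592044.
Partial sum through k=1: 552.091.
k=2: B_{4}/(4)! × [f^{(3)}(45) − f^{(3)}(7)] = −1/720 × (0.000346075 − 0.00103157) = 9.52073e-07.
Partial sum through k=2: 552.091.
k=3: B_{6}/(6)! × [f^{(5)}(45) − f^{(5)}(7)] = 1/30240 × (2.82623e-07 − 7.30389e-07) = -1.48071e-11.
Partial sum through k=3: 552.091.
k=4: B_{8}/(8)! × [f^{(7)}(45) − f^{(7)}(7)] = −1/1209600 × (1.75389e-10 − 4.29462e-10) = 2.10047e-16.

S_4 ≈ 552.091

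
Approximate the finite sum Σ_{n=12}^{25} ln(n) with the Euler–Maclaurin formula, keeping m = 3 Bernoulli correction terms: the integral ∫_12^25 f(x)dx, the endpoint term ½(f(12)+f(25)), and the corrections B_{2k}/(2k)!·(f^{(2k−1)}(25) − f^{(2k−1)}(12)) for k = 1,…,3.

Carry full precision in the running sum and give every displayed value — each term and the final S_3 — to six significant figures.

The integral term ∫_12^25 ln(x) dx = 37.6530.
½[f(12) + f(25)] = ½[2.48491 + 3.21888] = 2.85189.
So far: 40.5049.
Correction k=1: B_{2}/2! · (f^{(1)}(25) − f^{(1)}(12)) = 1/12 · (0.0400000 − 0.0833333) = -0.00361111.
After k=1: 40.5013.
Correction k=2: B_{4}/4! · (f^{(3)}(25) − f^{(3)}(12)) = −1/720 · (0.000128000 − 0.00115741) = 1.42973e-06.
After k=2: 40.5013.
Correction k=3: B_{6}/6! · (f^{(5)}(25) − f^{(5)}(12)) = 1/30240 · (2.45760e-06 − 9.64506e-05) = -3.10823e-09.

S_3 ≈ 40.5013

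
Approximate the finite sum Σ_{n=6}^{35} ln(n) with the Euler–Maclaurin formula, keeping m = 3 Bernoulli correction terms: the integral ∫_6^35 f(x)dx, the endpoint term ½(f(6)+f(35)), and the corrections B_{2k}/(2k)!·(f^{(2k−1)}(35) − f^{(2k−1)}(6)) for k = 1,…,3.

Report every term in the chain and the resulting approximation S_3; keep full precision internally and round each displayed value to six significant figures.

S_3 ≈ 87.3487

Integral: ∫_6^35 ln(x) dx = 84.6866.
Boundary: ½(f(6) + f(35)) = ½(1.79176 + 3.55535) = 2.67355.
So far: 87.3602.
Correction k=1: B_{2}/2! · (f^{(1)}(35) − f^{(1)}(6)) = 1/12 · (0.0285714 − 0.166667) = -0.0115079.
After k=1: 87.3487.
Correction k=2: B_{4}/4! · (f^{(3)}(35) − f^{(3)}(6)) = −1/720 · (4.66472e-05 − 0.00925926) = 1.27953e-05.
After k=2: 87.3487.
Correction k=3: B_{6}/6! · (f^{(5)}(35) − f^{(5)}(6)) = 1/30240 · (4.56952e-07 − 0.00308642) = -1.02049e-07.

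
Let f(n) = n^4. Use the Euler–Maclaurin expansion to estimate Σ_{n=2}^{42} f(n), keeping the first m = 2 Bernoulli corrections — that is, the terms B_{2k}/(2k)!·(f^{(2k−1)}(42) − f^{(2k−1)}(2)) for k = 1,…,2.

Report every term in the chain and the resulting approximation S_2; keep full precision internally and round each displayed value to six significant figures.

Integral: ∫_2^42 x^4 dx = 2.61382e+07.
Boundary: ½(f(2) + f(42)) = ½(16.0000 + 3.11170e+06) = 1.55586e+06.
Integral + boundary = 2.76941e+07.
Correction k=1: B_{2}/2! · (f^{(1)}(42) − f^{(1)}(2)) = 1/12 · (296352 − 32.0000) = 24693.3.
Running total after k=1: 2.77188e+07.
Correction k=2: B_{4}/4! · (f^{(3)}(42) − f^{(3)}(2)) = −1/720 · (1008.00 − 48.0000) = -1.33333.

S_2 ≈ 2.77188e+07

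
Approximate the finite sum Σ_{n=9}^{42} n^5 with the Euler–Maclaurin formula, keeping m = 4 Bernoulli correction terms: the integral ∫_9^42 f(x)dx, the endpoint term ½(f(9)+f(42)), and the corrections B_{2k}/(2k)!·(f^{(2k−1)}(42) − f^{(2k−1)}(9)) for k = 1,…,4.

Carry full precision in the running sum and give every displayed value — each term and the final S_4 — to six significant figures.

S_4 ≈ 9.81419e+08

Integral: ∫_9^42 x^5 dx = 9.14750e+08.
Boundary: ½(f(9) + f(42)) = ½(59049.0 + 1.30691e+08) = 6.53751e+07.
Integral + boundary = 9.80125e+08.
Correction k=1: B_{2}/2! · (f^{(1)}(42) − f^{(1)}(9)) = 1/12 · (1.55585e+07 − 32805.0) = 1.29381e+06.
After k=1: 9.81419e+08.
Correction k=2: B_{4}/4! · (f^{(3)}(42) − f^{(3)}(9)) = −1/720 · (105840 − 4860.00) = -140.250.
After k=2: 9.81419e+08.
Correction k=3: B_{6}/6! · (f^{(5)}(42) − f^{(5)}(9)) = 1/30240 · (120.000 − 120.000) = 0.00000.
After k=3: 9.81419e+08.
Correction k=4: B_{8}/8! · (f^{(7)}(42) − f^{(7)}(9)) = −1/1209600 · (0.00000 − 0.00000) = 0.00000.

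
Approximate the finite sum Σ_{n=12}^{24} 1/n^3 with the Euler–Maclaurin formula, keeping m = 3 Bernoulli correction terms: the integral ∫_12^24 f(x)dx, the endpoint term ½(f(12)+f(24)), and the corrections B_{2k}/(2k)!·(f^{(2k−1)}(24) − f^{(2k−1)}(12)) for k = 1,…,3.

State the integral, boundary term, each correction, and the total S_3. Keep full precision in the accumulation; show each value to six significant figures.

∫_12^24 1/x^3 dx evaluates to 0.00260417.
Endpoint term: (f(12) + f(24))/2 = (0.000578704 + 7.23380e-05)/2 = 0.000325521.
So far: 0.00292969.
k=1: B_{2}/(2)! × [f^{(1)}(24) − f^{(1)}(12)] = 1/12 × (-9.04225e-06 − (-0.000144676)) = 1.13028e-05.
After k=1: 0.00294099.
k=2: B_{4}/(4)! × [f^{(3)}(24) − f^{(3)}(12)] = −1/720 × (-3.13967e-07 − (-2.00939e-05)) = -2.74721e-08.
After k=2: 0.00294096.
k=3: B_{6}/(6)! × [f^{(5)}(24) − f^{(5)}(12)] = 1/30240 × (-2.28934e-08 − (-5.86071e-06)) = 1.93050e-10.

S_3 ≈ 0.00294096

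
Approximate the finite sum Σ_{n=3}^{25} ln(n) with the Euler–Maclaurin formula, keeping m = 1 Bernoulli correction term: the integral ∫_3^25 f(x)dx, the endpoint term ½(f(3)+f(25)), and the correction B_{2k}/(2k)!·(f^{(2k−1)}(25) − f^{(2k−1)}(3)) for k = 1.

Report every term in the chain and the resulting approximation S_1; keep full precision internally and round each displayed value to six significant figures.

S_1 ≈ 57.3104

The integral term ∫_3^25 ln(x) dx = 55.1761.
Boundary: ½(f(3) + f(25)) = ½(1.09861 + 3.21888) = 2.15874.
Integral + boundary = 57.3348.
Order-1 term: 1/12 · (0.0400000 − 0.333333) = -0.0244444.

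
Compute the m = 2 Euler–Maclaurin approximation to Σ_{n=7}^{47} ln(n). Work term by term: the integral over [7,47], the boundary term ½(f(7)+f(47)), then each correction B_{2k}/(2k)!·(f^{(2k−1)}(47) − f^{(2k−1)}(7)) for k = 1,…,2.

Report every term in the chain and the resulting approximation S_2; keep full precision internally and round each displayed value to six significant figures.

S_2 ≈ 130.223

Integral: ∫_7^47 ln(x) dx = 127.336.
½[f(7) + f(47)] = ½[1.94591 + 3.85015] = 2.89803.
So far: 130.234.
Order-1 term: 1/12 · (0.0212766 − 0.142857) = -0.0101317.
Partial sum through k=1: 130.223.
Order-2 term: −1/720 · (1.92636e-05 − 0.00583090) = 8.07172e-06.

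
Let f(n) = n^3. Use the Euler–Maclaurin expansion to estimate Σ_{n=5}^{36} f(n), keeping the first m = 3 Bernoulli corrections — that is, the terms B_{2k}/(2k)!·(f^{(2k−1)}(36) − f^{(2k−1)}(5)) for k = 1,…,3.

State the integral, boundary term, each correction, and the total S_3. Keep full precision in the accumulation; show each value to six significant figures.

The integral term ∫_5^36 x^3 dx = 419748.
½[f(5) + f(36)] = ½[125.000 + 46656.0] = 23390.5.
So far: 443138.
Order-1 term: 1/12 · (3888.00 − 75.0000) = 317.750.
After k=1: 443456.
Order-2 term: −1/720 · (6.00000 − 6.00000) = 0.00000.
After k=2: 443456.
Order-3 term: 1/30240 · (0.00000 − 0.00000) = 0.00000.

S_3 ≈ 443456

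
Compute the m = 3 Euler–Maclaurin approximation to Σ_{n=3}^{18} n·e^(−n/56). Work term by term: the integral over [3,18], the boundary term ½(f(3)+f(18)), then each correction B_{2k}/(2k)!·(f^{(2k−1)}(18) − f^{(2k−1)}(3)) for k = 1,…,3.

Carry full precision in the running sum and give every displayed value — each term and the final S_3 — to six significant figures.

∫_3^18 x·e^(−x/56) dx evaluates to 126.792.
Boundary: ½(f(3) + f(18)) = ½(2.84351 + 13.0520) = 7.94777.
Running total after boundary: 134.739.
Order-1 term: 1/12 · (0.492041 − 0.897061) = -0.0337517.
Running total after k=1: 134.706.
Order-2 term: −1/720 · (0.000619345 − 0.000890541) = 3.76662e-07.
Running total after k=2: 134.706.
Order-3 term: 1/30240 · (3.44958e-07 − 4.76732e-07) = -4.35758e-12.

S_3 ≈ 134.706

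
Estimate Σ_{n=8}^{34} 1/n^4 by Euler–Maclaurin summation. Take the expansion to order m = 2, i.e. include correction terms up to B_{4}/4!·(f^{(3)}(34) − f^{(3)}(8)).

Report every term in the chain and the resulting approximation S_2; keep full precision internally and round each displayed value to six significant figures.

S_2 ≈ 0.000775091

The integral term ∫_8^34 1/x^4 dx = 0.000642561.
Endpoint term: (f(8) + f(34))/2 = (0.000244141 + 7.48315e-07)/2 = 0.000122444.
So far: 0.000765005.
k=1: B_{2}/(2)! × [f^{(1)}(34) − f^{(1)}(8)] = 1/12 × (-8.80370e-08 − (-0.000122070)) = 1.01652e-05.
Partial sum through k=1: 0.000775170.
k=2: B_{4}/(4)! × [f^{(3)}(34) − f^{(3)}(8)] = −1/720 × (-2.28470e-09 − (-5.72205e-05)) = -7.94697e-08.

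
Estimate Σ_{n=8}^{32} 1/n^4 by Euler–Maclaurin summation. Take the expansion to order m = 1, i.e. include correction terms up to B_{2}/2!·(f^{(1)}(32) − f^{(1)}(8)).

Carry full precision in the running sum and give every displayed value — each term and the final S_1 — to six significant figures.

S_1 ≈ 0.000773579

∫_8^32 1/x^4 dx evaluates to 0.000640869.
½[f(8) + f(32)] = ½[0.000244141 + 9.53674e-07] = 0.000122547.
Running total after boundary: 0.000763416.
Order-1 term: 1/12 · (-1.19209e-07 − (-0.000122070)) = 1.01626e-05.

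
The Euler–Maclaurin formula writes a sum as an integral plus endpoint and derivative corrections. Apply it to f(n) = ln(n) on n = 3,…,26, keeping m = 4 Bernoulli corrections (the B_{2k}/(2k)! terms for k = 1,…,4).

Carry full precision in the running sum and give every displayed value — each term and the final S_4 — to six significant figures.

S_4 ≈ 60.5686

∫_3^26 ln(x) dx evaluates to 58.4147.
½[f(3) + f(26)] = ½[1.09861 + 3.25810] = 2.17835.
Running total after boundary: 60.5930.
k=1: B_{2}/(2)! × [f^{(1)}(26) − f^{(1)}(3)] = 1/12 × (0.0384615 − 0.333333) = -0.0245726.
Partial sum through k=1: 60.5685.
k=2: B_{4}/(4)! × [f^{(3)}(26) − f^{(3)}(3)] = −1/720 × (0.000113792 − 0.0740741) = 0.000102723.
Partial sum through k=2: 60.5686.
k=3: B_{6}/(6)! × [f^{(5)}(26) − f^{(5)}(3)] = 1/30240 × (2.01997e-06 − 0.0987654) = -3.26599e-06.
Partial sum through k=3: 60.5686.
k=4: B_{8}/(8)! × [f^{(7)}(26) − f^{(7)}(3)] = −1/1209600 × (8.96436e-08 − 0.329218) = 2.72171e-07.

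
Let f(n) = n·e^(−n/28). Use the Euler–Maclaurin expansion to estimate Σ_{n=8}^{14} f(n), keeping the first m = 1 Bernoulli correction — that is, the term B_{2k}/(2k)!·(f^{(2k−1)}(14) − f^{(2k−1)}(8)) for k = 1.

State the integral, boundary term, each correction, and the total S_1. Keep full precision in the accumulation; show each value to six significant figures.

The integral term ∫_8^14 x·e^(−x/28) dx = 44.2091.
½[f(8) + f(14)] = ½[6.01182 + 8.49143] = 7.25162.
Running total after boundary: 51.4607.
Order-1 term: 1/12 · (0.303265 − 0.536769) = -0.0194587.

S_1 ≈ 51.4412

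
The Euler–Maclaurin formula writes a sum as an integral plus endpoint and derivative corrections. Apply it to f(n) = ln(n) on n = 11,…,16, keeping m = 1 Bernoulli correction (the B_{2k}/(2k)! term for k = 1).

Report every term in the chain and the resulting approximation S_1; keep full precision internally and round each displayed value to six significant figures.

The integral term ∫_11^16 ln(x) dx = 12.9846.
½[f(11) + f(16)] = ½[2.39790 + 2.77259] = 2.58524.
Integral + boundary = 15.5698.
Order-1 term: 1/12 · (0.0625000 − 0.0909091) = -0.00236742.

S_1 ≈ 15.5674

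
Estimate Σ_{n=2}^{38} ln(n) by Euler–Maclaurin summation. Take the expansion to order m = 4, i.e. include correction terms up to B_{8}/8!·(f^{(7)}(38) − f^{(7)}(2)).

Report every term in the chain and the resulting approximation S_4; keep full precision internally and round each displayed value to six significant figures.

S_4 ≈ 102.968

Integral: ∫_2^38 ln(x) dx = 100.842.
½[f(2) + f(38)] = ½[0.693147 + 3.63759] = 2.16537.
So far: 103.007.
Correction k=1: B_{2}/2! · (f^{(1)}(38) − f^{(1)}(2)) = 1/12 · (0.0263158 − 0.500000) = -0.0394737.
Partial sum through k=1: 102.968.
Correction k=2: B_{4}/4! · (f^{(3)}(38) − f^{(3)}(2)) = −1/720 · (3.64485e-05 − 0.250000) = 0.000347172.
Partial sum through k=2: 102.968.
Correction k=3: B_{6}/6! · (f^{(5)}(38) − f^{(5)}(2)) = 1/30240 · (3.02896e-07 − 0.750000) = -2.48016e-05.
Partial sum through k=3: 102.968.
Correction k=4: B_{8}/8! · (f^{(7)}(38) − f^{(7)}(2)) = −1/1209600 · (6.29285e-09 − 5.62500) = 4.65030e-06.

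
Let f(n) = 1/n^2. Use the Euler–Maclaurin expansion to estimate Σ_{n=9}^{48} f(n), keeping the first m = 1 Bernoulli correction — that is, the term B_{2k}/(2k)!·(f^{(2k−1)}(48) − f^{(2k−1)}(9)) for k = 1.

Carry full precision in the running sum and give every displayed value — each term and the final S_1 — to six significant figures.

∫_9^48 1/x^2 dx evaluates to 0.0902778.
½[f(9) + f(48)] = ½[0.0123457 + 0.000434028] = 0.00638985.
Integral + boundary = 0.0966676.
Order-1 term: 1/12 · (-1.80845e-05 − (-0.00274348)) = 0.000227117.

S_1 ≈ 0.0968947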